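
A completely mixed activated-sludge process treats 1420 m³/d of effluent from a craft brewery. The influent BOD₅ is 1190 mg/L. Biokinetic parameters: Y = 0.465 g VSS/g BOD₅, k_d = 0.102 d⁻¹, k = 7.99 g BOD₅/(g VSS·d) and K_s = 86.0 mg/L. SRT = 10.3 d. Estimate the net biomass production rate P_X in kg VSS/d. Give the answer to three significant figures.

P_X ≈ 382 kg VSS/d

Effluent substrate depends only on kinetics and SRT: S = K_s(1 + k_d θ_c) / [θ_c(Yk − k_d) − 1] = 86.0 × (1 + 0.102 × 10.3) / [10.3 × (0.465 × 7.99 − 0.102) − 1] = 176.4 / 36.22 = 4.869 mg/L.
Correct the yield for decay: Y_obs = Y/(1 + k_d θ_c) = 0.465 / (1 + 0.102 × 10.3) = 0.465 / 2.051 = 0.2268.
Q·(S₀ − S) = 1420 × (1190 − 4.87) × 10⁻³ = 1683 kg/d removed.
P_X = Y_obs · Q(S₀ − S) = 0.2268 × 1683 = 381.6 kg VSS/d.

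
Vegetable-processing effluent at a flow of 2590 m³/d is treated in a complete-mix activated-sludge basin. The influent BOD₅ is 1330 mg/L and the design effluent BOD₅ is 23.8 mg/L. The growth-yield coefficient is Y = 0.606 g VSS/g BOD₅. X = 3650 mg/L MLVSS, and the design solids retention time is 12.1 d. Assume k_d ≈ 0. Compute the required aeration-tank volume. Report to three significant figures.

V·X = Y·Q·ΔS·θ_c gives V = 0.606 × 2590 × (1330 − 23.8) × 12.1 / 3650 = 6796 m³.

V ≈ 6800 m³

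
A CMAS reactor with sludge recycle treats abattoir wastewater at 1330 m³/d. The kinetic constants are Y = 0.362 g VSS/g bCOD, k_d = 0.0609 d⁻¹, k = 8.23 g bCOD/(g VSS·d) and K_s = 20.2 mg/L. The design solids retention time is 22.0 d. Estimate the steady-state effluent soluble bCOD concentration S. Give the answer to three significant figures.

S ≈ 0.748 mg/L

Effluent substrate depends only on kinetics and SRT: S = K_s(1 + k_d θ_c) / [θ_c(Yk − k_d) − 1] = 20.2 × (1 + 0.0609 × 22.0) / [22.0 × (0.362 × 8.23 − 0.0609) − 1] = 47.26 / 63.20 = 0.7478 mg/L.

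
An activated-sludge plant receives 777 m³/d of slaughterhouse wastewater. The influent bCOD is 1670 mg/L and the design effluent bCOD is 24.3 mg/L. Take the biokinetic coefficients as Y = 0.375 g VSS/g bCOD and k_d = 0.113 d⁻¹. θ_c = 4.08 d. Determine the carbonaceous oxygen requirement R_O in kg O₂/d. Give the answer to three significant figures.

Correct the yield for decay: Y_obs = Y/(1 + k_d θ_c) = 0.375 / (1 + 0.113 × 4.08) = 0.375 / 1.461 = 0.2567.
Mass of bCOD removed per day: Q(S₀ − S) = 777 × 1646 g/m³ = 1279 kg/d.
Biomass synthesised: P_X = Y_obs × 1279 = 328.2 kg VSS/d.
R_O = Q·(S₀ − S) − 1.42·P_X = 1279 − 1.42 × 328.2 = 812.7 kg O₂/d.

R_O ≈ 813 kg O₂/d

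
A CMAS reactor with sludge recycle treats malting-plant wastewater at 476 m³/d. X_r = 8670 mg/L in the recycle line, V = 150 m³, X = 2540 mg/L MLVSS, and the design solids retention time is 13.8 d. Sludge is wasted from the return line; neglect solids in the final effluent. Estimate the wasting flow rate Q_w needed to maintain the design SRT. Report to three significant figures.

Q_w ≈ 3.18 m³/d

Wasting from the return line (neglecting effluent solids): Q_w = V·X / (θ_c·X_r) = 150.0 × 2540 / (13.8 × 8670) = 3.184 m³/d.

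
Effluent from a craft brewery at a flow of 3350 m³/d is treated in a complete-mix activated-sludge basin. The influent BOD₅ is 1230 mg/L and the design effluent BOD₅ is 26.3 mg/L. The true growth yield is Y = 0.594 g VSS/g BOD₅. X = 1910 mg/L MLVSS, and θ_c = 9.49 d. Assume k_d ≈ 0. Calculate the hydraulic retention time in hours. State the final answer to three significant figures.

Biomass mass balance (decay neglected): V·X = Y·Q·(S₀ − S)·θ_c, so V = 0.594 × 3350 × (1230 − 26.3) × 9.49 / 1910 = 11901 m³.
HRT = V/Q = 11901 m³ / 3350 m³·d⁻¹ = 3.553 d × 24 = 85.26 h.

τ ≈ 85.3 h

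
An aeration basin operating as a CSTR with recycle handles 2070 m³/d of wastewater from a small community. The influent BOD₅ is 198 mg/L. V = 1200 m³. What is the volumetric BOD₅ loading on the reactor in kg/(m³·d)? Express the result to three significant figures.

L_v ≈ 0.342 kg BOD₅/(m³·d)

Volumetric loading L_v = Q·S₀ / V = 2070 × 198 g/m³ / 1200 m³ = 341.6 g/(m³·d) = 0.3416 kg BOD₅/(m³·d).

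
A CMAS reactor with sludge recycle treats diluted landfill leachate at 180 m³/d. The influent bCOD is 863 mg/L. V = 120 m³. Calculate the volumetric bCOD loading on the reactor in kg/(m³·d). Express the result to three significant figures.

L_v ≈ 1.29 kg bCOD/(m³·d)

Applied bCOD load per unit volume = Q·S₀/V = (180 × 863/1000)/120.0 = 1.294 kg bCOD·m⁻³·d⁻¹.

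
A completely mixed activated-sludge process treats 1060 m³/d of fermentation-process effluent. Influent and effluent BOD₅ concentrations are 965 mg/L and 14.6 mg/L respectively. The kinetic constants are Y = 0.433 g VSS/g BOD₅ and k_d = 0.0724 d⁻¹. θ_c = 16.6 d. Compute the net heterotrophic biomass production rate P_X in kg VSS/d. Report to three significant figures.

Observed yield with endogenous decay: Y_obs = Y / (1 + k_d·θ_c) = 0.433 / (1 + 0.0724 × 16.6) = 0.433 / 2.202 = 0.1967 g VSS/g BOD₅.
Substrate removed = Q·(S₀ − S) = 1060 m³/d × (965 − 14.6) g/m³ = 1.01×10^6 g/d = 1007 kg/d.
P_X = Y_obs · Q(S₀ − S) = 0.1967 × 1007 = 198.1 kg VSS/d.

P_X ≈ 198 kg VSS/d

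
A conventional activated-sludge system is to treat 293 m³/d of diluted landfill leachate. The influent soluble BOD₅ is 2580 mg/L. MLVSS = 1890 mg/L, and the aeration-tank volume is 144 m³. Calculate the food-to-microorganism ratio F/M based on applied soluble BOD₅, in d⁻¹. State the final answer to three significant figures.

F/M ≈ 2.78 d⁻¹

F/M = Q·S₀ / (V·X) = 293 × 2580 / (144.0 × 1890) = 2.778 g soluble BOD₅·(g VSS·d)⁻¹.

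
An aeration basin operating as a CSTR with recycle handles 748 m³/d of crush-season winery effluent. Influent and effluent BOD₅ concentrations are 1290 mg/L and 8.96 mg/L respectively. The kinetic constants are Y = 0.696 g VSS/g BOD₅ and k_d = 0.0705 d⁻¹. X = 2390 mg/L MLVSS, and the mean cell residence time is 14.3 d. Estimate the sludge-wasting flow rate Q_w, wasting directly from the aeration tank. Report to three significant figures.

Steady-state biomass mass balance: V·X·(1 + k_d·θ_c) = Y·Q·(S₀ − S)·θ_c, so V = 0.696 × 748 × (1290 − 8.96) × 14.3 / [2390 × (1 + 0.0705 × 14.3)] = 9.54×10^6 / 4799 = 1987 m³.
Wasting from the aeration tank: Q_w = V / θ_c = 1987 / 14.3 = 139.0 m³/d.

Q_w ≈ 139 m³/d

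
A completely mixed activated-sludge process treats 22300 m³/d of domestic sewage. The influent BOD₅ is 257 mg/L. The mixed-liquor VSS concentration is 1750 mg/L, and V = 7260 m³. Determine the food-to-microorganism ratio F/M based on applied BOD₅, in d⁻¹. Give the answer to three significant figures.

F/M ≈ 0.451 d⁻¹

Food-to-microorganism ratio F/M = Q S₀ / (V X) = 22300 × 257 / (7260 × 1750) = 0.4511 d⁻¹.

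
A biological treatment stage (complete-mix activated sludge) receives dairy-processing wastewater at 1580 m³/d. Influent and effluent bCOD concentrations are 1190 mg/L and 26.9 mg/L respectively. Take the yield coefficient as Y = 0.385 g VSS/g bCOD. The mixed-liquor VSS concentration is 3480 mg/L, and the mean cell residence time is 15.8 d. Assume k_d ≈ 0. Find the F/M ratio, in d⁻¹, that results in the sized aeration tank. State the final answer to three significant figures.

F/M ≈ 0.168 d⁻¹

Biomass mass balance (decay neglected): V·X = Y·Q·(S₀ − S)·θ_c, so V = 0.385 × 1580 × (1190 − 26.9) × 15.8 / 3480 = 3212 m³.
Food-to-microorganism ratio F/M = Q S₀ / (V X) = 1580 × 1190 / (3212 × 3480) = 0.1682 d⁻¹.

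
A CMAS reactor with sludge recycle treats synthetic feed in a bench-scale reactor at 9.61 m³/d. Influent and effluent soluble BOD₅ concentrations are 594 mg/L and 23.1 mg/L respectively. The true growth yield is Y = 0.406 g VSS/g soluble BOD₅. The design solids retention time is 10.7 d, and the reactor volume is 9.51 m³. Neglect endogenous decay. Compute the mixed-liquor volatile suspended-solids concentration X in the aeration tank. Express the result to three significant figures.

X ≈ 2510 mg/L

From V·X = Y·Q·(S₀ − S)·θ_c (decay neglected): X = 0.406 × 9.61 × (594 − 23.1) × 10.7 / 9.51 = 2506 mg/L.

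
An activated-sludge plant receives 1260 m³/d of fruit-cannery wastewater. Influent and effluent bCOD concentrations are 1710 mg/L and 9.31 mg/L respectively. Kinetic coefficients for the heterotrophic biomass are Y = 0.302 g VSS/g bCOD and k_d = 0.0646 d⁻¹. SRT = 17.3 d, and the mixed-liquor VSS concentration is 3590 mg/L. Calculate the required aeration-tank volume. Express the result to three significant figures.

Steady-state biomass mass balance: V·X·(1 + k_d·θ_c) = Y·Q·(S₀ − S)·θ_c, so V = 0.302 × 1260 × (1710 − 9.31) × 17.3 / [3590 × (1 + 0.0646 × 17.3)] = 1.12×10^7 / 7602 = 1473 m³.

V ≈ 1470 m³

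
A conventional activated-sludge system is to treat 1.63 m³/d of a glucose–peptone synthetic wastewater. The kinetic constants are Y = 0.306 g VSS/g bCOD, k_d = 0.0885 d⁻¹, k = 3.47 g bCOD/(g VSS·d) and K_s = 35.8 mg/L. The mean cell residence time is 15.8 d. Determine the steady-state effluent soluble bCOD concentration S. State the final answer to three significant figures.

S ≈ 5.97 mg/L

For a completely mixed reactor with recycle the Lawrence–McCarty relation gives S = K_s·(1 + k_d·θ_c) / [θ_c·(Y·k − k_d) − 1] = 35.8 × (1 + 0.0885 × 15.8) / [15.8 × (0.306 × 3.47 − 0.0885) − 1] = 85.86 / 14.38 = 5.971 mg/L.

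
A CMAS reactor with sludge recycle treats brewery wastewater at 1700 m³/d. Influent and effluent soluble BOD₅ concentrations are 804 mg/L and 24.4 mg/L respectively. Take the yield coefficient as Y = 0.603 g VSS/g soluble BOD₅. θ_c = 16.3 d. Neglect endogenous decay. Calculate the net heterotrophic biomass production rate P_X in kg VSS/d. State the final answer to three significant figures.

P_X ≈ 799 kg VSS/d

No decay correction is needed, so Y_obs = Y = 0.603.
Mass of soluble BOD₅ removed per day: Q(S₀ − S) = 1700 × 779.6 g/m³ = 1325 kg/d.
P_X = Y_obs · Q(S₀ − S) = 0.6030 × 1325 = 799.2 kg VSS/d.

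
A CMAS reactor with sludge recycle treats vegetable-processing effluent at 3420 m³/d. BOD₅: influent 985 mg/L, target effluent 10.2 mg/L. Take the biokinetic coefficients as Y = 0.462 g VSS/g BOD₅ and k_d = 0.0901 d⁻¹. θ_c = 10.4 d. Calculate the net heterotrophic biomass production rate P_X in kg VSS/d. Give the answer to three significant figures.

Correct the yield for decay: Y_obs = Y/(1 + k_d θ_c) = 0.462 / (1 + 0.0901 × 10.4) = 0.462 / 1.937 = 0.2385.
ΔS = 985 − 10.2 = 974.8 mg/L, so the substrate removal rate is 3420 × 974.8/1000 = 3334 kg BOD₅/d.
P_X = Y_obs · Q(S₀ − S) = 0.2385 × 3334 = 795.1 kg VSS/d.

P_X ≈ 795 kg VSS/d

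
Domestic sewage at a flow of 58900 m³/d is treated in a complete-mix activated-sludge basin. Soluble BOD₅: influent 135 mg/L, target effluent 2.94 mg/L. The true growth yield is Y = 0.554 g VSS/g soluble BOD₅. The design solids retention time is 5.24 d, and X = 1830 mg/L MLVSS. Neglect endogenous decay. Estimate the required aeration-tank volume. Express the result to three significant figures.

V ≈ 12300 m³

With k_d = 0 the design equation reduces to V = Y Q (S₀−S) θ_c / X = 0.554 × 58900 × (135 − 2.94) × 5.24 / 1830 = 12339 m³.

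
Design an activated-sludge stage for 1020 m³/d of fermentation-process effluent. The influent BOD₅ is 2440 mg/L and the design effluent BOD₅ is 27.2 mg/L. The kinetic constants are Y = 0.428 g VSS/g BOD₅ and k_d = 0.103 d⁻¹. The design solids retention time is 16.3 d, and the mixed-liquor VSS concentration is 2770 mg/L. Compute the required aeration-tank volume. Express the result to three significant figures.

From the SRT design equation V = Y Q (S₀−S) θ_c / [X (1 + k_d θ_c)] = 0.428 × 1020 × (2440 − 27.2) × 16.3 / [2770 × (1 + 0.103 × 16.3)] = 1.72×10^7 / 7421 = 2314 m³.

V ≈ 2310 m³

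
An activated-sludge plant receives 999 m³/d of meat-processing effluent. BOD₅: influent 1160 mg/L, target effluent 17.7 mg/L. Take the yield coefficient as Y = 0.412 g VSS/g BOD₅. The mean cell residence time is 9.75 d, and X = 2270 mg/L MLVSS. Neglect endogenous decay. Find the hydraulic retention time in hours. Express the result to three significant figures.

τ ≈ 48.5 h

Biomass mass balance (decay neglected): V·X = Y·Q·(S₀ − S)·θ_c, so V = 0.412 × 999 × (1160 − 17.7) × 9.75 / 2270 = 2019 m³.
HRT = V/Q = 2019 m³ / 999 m³·d⁻¹ = 2.021 d × 24 = 48.51 h.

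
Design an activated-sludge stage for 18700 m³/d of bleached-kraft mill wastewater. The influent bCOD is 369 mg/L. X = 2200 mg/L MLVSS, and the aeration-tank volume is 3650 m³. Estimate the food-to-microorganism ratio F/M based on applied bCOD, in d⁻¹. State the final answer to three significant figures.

F/M = applied load / biomass = Q·S₀/(V·X) = 18700 × 369 / (3650 × 2200) = 0.8593 d⁻¹.

F/M ≈ 0.859 d⁻¹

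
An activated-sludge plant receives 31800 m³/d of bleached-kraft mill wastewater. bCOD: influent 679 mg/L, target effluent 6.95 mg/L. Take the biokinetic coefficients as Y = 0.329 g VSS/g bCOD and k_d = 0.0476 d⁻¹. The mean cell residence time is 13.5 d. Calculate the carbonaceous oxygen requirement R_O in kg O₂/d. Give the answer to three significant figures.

R_O ≈ 15300 kg O₂/d

Y_obs = Y / (1 + k_d θ_c) = 0.329 / (1 + 0.0476 × 13.5) = 0.329 / 1.643 = 0.2003.
Q·(S₀ − S) = 31800 × (679 − 6.95) × 10⁻³ = 21371 kg/d removed.
Biomass synthesised: P_X = Y_obs × 21371 = 4280 kg VSS/d.
R_O = Q·ΔS − 1.42 P_X = 21371 − 6078 = 15293 kg O₂/d.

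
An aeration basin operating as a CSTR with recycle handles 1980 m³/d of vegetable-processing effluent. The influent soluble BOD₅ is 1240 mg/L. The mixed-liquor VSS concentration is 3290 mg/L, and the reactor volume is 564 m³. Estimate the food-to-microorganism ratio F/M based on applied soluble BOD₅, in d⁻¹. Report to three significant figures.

F/M = applied load / biomass = Q·S₀/(V·X) = 1980 × 1240 / (564.0 × 3290) = 1.323 d⁻¹.

F/M ≈ 1.32 d⁻¹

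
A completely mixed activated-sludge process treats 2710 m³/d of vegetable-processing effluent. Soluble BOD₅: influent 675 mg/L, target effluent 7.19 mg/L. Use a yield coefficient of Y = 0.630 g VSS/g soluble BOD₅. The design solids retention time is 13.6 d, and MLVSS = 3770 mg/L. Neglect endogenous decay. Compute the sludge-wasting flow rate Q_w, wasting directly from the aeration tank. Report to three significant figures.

Q_w ≈ 302 m³/d

Biomass mass balance (decay neglected): V·X = Y·Q·(S₀ − S)·θ_c, so V = 0.630 × 2710 × (675 − 7.19) × 13.6 / 3770 = 4113 m³.
With mixed-liquor wasting, θ_c = V/Q_w, so Q_w = V/θ_c = 4113/13.6 = 302.4 m³/d.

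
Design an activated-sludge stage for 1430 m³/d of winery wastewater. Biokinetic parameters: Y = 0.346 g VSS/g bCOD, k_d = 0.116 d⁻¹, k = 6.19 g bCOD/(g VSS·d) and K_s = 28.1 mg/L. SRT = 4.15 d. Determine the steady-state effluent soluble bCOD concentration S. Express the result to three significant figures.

Effluent substrate depends only on kinetics and SRT: S = K_s(1 + k_d θ_c) / [θ_c(Yk − k_d) − 1] = 28.1 × (1 + 0.116 × 4.15) / [4.15 × (0.346 × 6.19 − 0.116) − 1] = 41.63 / 7.407 = 5.620 mg/L.

S ≈ 5.62 mg/L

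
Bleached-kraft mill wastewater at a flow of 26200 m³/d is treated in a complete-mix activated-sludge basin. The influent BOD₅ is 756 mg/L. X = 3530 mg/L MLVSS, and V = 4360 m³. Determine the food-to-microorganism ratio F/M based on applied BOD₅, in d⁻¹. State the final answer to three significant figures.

F/M = Q·S₀ / (V·X) = 26200 × 756 / (4360 × 3530) = 1.287 g BOD₅·(g VSS·d)⁻¹.

F/M ≈ 1.29 d⁻¹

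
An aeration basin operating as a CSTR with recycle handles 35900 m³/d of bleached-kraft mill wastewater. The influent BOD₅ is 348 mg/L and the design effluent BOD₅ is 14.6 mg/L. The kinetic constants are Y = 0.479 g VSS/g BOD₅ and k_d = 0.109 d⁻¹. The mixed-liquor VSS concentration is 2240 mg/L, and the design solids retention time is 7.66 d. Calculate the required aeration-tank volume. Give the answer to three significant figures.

From the SRT design equation V = Y Q (S₀−S) θ_c / [X (1 + k_d θ_c)] = 0.479 × 35900 × (348 − 14.6) × 7.66 / [2240 × (1 + 0.109 × 7.66)] = 4.39×10^7 / 4110 = 10685 m³.

V ≈ 10700 m³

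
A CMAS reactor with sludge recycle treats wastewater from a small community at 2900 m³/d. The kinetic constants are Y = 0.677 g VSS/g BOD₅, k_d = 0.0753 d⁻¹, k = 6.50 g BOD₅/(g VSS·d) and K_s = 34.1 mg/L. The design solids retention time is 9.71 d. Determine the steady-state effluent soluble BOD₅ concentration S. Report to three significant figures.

From the Monod/SRT balance for a CMAS, S = K_s·(1+k_d θ_c)/[θ_c·(Y k − k_d) − 1] = 34.1 × (1 + 0.0753 × 9.71) / [9.71 × (0.677 × 6.50 − 0.0753) − 1] = 59.03 / 41.00 = 1.440 mg/L.

S ≈ 1.44 mg/L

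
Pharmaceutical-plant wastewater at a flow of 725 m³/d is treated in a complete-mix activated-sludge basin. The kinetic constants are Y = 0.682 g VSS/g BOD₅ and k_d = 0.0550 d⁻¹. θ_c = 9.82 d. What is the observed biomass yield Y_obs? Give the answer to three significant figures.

Y_obs ≈ 0.443 g VSS/g BOD₅

Observed yield with endogenous decay: Y_obs = Y / (1 + k_d·θ_c) = 0.682 / (1 + 0.0550 × 9.82) = 0.682 / 1.540 = 0.4428 g VSS/g BOD₅.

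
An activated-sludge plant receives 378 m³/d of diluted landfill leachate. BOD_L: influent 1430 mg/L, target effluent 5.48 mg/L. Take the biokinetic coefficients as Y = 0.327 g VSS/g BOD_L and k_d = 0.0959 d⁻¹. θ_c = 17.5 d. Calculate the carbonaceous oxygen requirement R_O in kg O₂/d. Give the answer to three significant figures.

R_O ≈ 445 kg O₂/d

The observed yield is Y_obs = Y/(1 + k_d·θ_c) = 0.327 / (1 + 0.0959 × 17.5) = 0.327 / 2.678 = 0.1221 g VSS per g BOD_L removed.
Substrate removed = Q·(S₀ − S) = 378 m³/d × (1430 − 5.48) g/m³ = 5.38×10^5 g/d = 538.5 kg/d.
Net sludge production P_X = 0.1221 × 538.5 = 65.74 kg VSS/d.
R_O = Q·(S₀ − S) − 1.42·P_X = 538.5 − 1.42 × 65.74 = 445.1 kg O₂/d.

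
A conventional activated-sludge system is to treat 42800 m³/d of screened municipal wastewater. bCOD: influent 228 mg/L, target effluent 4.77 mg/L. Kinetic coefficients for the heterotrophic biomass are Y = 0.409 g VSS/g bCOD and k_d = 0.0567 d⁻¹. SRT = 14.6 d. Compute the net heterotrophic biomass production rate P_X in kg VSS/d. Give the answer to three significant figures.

Observed yield with endogenous decay: Y_obs = Y / (1 + k_d·θ_c) = 0.409 / (1 + 0.0567 × 14.6) = 0.409 / 1.828 = 0.2238 g VSS/g bCOD.
ΔS = 228 − 4.77 = 223.2 mg/L, so the substrate removal rate is 42800 × 223.2/1000 = 9554 kg bCOD/d.
Biomass produced: P_X = Y_obs·Q·ΔS = 0.2238 × 9554 ≈ 2138 kg VSS/d.

P_X ≈ 2140 kg VSS/d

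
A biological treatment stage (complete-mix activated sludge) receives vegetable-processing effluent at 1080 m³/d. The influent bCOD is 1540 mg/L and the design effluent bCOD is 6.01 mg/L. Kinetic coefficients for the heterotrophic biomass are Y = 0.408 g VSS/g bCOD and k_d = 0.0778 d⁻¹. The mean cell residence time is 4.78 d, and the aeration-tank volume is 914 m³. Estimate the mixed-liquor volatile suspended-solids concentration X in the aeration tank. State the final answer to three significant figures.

X ≈ 2580 mg/L

Solving the biomass balance for X: X = Y Q (S₀−S) θ_c / [V (1+k_d θ_c)] = 0.408 × 1080 × (1540 − 6.01) × 4.78 / [914 × (1 + 0.0778 × 4.78)] = 2577 mg/L.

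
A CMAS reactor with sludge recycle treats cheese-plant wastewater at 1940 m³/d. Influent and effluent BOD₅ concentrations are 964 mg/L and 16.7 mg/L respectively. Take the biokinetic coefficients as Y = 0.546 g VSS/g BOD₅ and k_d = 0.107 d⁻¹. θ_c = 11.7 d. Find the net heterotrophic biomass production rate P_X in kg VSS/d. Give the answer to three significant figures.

P_X ≈ 446 kg VSS/d

The observed yield is Y_obs = Y/(1 + k_d·θ_c) = 0.546 / (1 + 0.107 × 11.7) = 0.546 / 2.252 = 0.2425 g VSS per g BOD₅ removed.
ΔS = 964 − 16.7 = 947.3 mg/L, so the substrate removal rate is 1940 × 947.3/1000 = 1838 kg BOD₅/d.
So the net sludge growth is P_X = 0.2425 × 1838 = 445.6 kg VSS/d.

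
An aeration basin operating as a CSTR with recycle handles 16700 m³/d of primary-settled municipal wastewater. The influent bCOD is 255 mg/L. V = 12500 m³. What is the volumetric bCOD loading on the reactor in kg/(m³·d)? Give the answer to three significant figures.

Applied bCOD load per unit volume = Q·S₀/V = (16700 × 255/1000)/12500 = 0.3407 kg bCOD·m⁻³·d⁻¹.

L_v ≈ 0.341 kg bCOD/(m³·d)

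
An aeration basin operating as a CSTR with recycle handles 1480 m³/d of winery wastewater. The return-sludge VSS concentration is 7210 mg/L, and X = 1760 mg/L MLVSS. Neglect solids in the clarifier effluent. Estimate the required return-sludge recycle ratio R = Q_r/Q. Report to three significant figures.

Solids balance on the clarifier gives (1+R)X = R·X_r, so R = X/(X_r − X) = 1760 / (7210 − 1760) = 0.3229.

R ≈ 0.323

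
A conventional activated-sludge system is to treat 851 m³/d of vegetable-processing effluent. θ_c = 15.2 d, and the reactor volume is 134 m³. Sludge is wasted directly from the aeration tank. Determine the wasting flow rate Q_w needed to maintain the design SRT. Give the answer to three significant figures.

For wasting at MLVSS concentration, Q_w = V/θ_c = 134.0/15.2 = 8.816 m³/d.

Q_w ≈ 8.82 m³/d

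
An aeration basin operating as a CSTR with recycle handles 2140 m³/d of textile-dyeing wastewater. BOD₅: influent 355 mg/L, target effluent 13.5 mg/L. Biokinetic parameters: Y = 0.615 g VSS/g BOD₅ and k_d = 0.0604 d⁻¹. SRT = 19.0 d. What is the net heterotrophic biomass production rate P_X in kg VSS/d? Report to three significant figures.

Y_obs = Y / (1 + k_d θ_c) = 0.615 / (1 + 0.0604 × 19.0) = 0.615 / 2.148 = 0.2864.
ΔS = 355 − 13.5 = 341.5 mg/L, so the substrate removal rate is 2140 × 341.5/1000 = 730.8 kg BOD₅/d.
So the net sludge growth is P_X = 0.2864 × 730.8 = 209.3 kg VSS/d.

P_X ≈ 209 kg VSS/d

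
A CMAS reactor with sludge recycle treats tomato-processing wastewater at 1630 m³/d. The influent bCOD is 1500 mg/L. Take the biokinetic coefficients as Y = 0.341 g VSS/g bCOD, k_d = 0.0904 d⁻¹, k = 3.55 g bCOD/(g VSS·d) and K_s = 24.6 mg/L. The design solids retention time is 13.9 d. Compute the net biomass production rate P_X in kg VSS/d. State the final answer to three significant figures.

P_X ≈ 369 kg VSS/d

For a completely mixed reactor with recycle the Lawrence–McCarty relation gives S = K_s·(1 + k_d·θ_c) / [θ_c·(Y·k − k_d) − 1] = 24.6 × (1 + 0.0904 × 13.9) / [13.9 × (0.341 × 3.55 − 0.0904) − 1] = 55.51 / 14.57 = 3.810 mg/L.
The observed yield is Y_obs = Y/(1 + k_d·θ_c) = 0.341 / (1 + 0.0904 × 13.9) = 0.341 / 2.257 = 0.1511 g VSS per g bCOD removed.
Mass of bCOD removed per day: Q(S₀ − S) = 1630 × 1496 g/m³ = 2439 kg/d.
So the net sludge growth is P_X = 0.1511 × 2439 = 368.5 kg VSS/d.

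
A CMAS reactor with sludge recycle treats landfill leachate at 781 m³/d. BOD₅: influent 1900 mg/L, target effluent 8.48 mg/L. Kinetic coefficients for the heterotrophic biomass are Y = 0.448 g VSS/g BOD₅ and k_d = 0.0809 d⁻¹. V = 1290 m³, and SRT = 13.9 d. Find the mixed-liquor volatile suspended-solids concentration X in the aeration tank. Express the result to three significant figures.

X = Y·Q·ΔS·θ_c / [V·(1 + k_d θ_c)] = 0.448 × 781 × (1900 − 8.48) × 13.9 / [1290 × (1 + 0.0809 × 13.9)] = 3357 mg/L.

X ≈ 3360 mg/L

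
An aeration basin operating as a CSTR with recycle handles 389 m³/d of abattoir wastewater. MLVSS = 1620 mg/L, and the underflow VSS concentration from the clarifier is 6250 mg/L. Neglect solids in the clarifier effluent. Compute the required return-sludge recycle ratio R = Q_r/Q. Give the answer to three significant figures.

R = Q_r/Q = X/(X_r − X) = 1620 / (6250 − 1620) = 0.3499.

R ≈ 0.350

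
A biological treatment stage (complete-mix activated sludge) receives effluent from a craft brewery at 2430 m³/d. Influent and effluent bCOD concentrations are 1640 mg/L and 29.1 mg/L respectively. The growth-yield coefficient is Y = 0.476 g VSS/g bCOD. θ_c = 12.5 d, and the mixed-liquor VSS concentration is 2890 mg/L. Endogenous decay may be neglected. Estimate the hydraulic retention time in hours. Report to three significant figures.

τ ≈ 79.6 h

Biomass mass balance (decay neglected): V·X = Y·Q·(S₀ − S)·θ_c, so V = 0.476 × 2430 × (1640 − 29.1) × 12.5 / 2890 = 8059 m³.
τ = V/Q = 8059/2430 = 3.317 d, or 79.60 h.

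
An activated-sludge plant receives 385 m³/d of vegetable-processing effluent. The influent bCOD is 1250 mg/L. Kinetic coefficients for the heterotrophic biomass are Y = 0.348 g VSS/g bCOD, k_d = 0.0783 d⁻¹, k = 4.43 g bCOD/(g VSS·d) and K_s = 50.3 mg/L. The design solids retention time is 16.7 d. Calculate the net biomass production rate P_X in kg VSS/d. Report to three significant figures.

For a completely mixed reactor with recycle the Lawrence–McCarty relation gives S = K_s·(1 + k_d·θ_c) / [θ_c·(Y·k − k_d) − 1] = 50.3 × (1 + 0.0783 × 16.7) / [16.7 × (0.348 × 4.43 − 0.0783) − 1] = 116.1 / 23.44 = 4.952 mg/L.
The observed yield is Y_obs = Y/(1 + k_d·θ_c) = 0.348 / (1 + 0.0783 × 16.7) = 0.348 / 2.308 = 0.1508 g VSS per g bCOD removed.
Mass of bCOD removed per day: Q(S₀ − S) = 385 × 1245 g/m³ = 479.3 kg/d.
So the net sludge growth is P_X = 0.1508 × 479.3 = 72.29 kg VSS/d.

P_X ≈ 72.3 kg VSS/d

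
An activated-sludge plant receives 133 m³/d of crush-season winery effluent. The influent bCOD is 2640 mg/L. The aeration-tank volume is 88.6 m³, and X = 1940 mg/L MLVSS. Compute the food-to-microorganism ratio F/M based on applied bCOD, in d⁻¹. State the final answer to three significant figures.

F/M ≈ 2.04 d⁻¹

Food-to-microorganism ratio F/M = Q S₀ / (V X) = 133 × 2640 / (88.60 × 1940) = 2.043 d⁻¹.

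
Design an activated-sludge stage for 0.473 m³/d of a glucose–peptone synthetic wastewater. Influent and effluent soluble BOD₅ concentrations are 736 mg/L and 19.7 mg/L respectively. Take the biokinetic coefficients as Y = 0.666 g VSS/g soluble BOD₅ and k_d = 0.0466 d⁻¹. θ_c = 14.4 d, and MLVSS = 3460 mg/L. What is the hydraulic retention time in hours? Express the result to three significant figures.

τ ≈ 28.5 h

Rearranging the biomass balance for a CMAS with decay, V = Y·Q·ΔS·θ_c / [X·(1+k_d θ_c)] = 0.666 × 0.473 × (736 − 19.7) × 14.4 / [3460 × (1 + 0.0466 × 14.4)] = 3.25×10^3 / 5782 = 0.5620 m³.
HRT = V/Q = 0.5620 m³ / 0.473 m³·d⁻¹ = 1.188 d × 24 = 28.52 h.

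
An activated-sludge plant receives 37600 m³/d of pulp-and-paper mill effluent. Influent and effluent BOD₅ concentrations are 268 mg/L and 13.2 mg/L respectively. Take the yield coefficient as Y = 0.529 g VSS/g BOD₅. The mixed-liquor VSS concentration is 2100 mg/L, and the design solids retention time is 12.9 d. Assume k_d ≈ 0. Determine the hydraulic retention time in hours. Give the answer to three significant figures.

V·X = Y·Q·ΔS·θ_c gives V = 0.529 × 37600 × (268 − 13.2) × 12.9 / 2100 = 31132 m³.
τ = V/Q = 31132/37600 = 0.8280 d, or 19.87 h.

τ ≈ 19.9 h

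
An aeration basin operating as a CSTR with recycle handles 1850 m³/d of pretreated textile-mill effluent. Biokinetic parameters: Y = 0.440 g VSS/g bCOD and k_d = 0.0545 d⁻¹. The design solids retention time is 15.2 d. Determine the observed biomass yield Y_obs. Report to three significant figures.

Y_obs ≈ 0.241 g VSS/g bCOD

Correct the yield for decay: Y_obs = Y/(1 + k_d θ_c) = 0.440 / (1 + 0.0545 × 15.2) = 0.440 / 1.828 = 0.2406.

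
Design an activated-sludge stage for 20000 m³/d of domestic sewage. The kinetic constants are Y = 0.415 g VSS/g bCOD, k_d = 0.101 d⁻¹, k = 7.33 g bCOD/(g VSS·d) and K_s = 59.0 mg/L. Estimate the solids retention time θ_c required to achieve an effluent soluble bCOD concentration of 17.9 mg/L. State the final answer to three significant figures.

θ_c ≈ 1.65 d

Specific growth rate at S = 17.9 mg/L: μ = YkS/(K_s+S) = 0.415·7.33·17.9/(59.0+17.9) = 0.7081 d⁻¹.
1/θ_c = 0.7081 − 0.101 = 0.6071 d⁻¹, so θ_c = 1.647 d.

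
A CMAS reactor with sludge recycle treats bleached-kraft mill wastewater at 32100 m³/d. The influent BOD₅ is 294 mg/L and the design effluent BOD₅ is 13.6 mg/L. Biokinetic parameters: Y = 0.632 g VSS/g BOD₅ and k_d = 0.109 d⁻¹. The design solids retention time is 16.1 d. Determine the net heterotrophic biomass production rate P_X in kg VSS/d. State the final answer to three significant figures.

Y_obs = Y / (1 + k_d θ_c) = 0.632 / (1 + 0.109 × 16.1) = 0.632 / 2.755 = 0.2294.
Mass of BOD₅ removed per day: Q(S₀ − S) = 32100 × 280.4 g/m³ = 9001 kg/d.
Biomass produced: P_X = Y_obs·Q·ΔS = 0.2294 × 9001 ≈ 2065 kg VSS/d.

P_X ≈ 2060 kg VSS/d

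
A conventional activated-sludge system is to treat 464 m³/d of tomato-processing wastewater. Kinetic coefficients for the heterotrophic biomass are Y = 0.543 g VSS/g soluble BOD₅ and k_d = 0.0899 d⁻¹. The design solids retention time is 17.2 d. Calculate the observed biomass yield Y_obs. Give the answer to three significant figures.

The observed yield is Y_obs = Y/(1 + k_d·θ_c) = 0.543 / (1 + 0.0899 × 17.2) = 0.543 / 2.546 = 0.2133 g VSS per g soluble BOD₅ removed.

Y_obs ≈ 0.213 g VSS/g soluble BOD₅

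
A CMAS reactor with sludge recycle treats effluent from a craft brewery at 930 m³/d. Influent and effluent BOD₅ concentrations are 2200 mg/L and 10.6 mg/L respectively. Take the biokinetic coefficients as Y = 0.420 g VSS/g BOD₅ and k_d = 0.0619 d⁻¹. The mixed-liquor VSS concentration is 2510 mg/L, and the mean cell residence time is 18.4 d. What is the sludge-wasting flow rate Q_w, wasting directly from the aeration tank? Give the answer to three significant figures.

Q_w ≈ 159 m³/d

Steady-state biomass mass balance: V·X·(1 + k_d·θ_c) = Y·Q·(S₀ − S)·θ_c, so V = 0.420 × 930 × (2200 − 10.6) × 18.4 / [2510 × (1 + 0.0619 × 18.4)] = 1.57×10^7 / 5369 = 2931 m³.
For wasting at MLVSS concentration, Q_w = V/θ_c = 2931/18.4 = 159.3 m³/d.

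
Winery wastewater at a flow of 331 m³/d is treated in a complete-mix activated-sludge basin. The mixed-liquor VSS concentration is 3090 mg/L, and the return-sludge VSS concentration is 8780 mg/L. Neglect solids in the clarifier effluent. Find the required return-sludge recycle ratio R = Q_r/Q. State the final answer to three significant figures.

R ≈ 0.543

Solids balance on the clarifier gives (1+R)X = R·X_r, so R = X/(X_r − X) = 3090 / (8780 − 3090) = 0.5431.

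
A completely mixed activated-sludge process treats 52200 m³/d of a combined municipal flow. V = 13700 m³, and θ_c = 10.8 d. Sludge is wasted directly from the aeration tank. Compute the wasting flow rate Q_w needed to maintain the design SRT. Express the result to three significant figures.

Wasting from the aeration tank: Q_w = V / θ_c = 13700 / 10.8 = 1269 m³/d.

Q_w ≈ 1270 m³/d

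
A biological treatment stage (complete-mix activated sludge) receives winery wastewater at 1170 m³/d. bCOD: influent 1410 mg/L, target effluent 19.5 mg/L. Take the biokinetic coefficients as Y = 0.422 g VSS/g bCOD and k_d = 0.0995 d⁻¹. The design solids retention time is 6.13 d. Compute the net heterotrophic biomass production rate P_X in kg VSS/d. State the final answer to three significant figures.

P_X ≈ 426 kg VSS/d

Observed yield with endogenous decay: Y_obs = Y / (1 + k_d·θ_c) = 0.422 / (1 + 0.0995 × 6.13) = 0.422 / 1.610 = 0.2621 g VSS/g bCOD.
ΔS = 1410 − 19.5 = 1390 mg/L, so the substrate removal rate is 1170 × 1390/1000 = 1627 kg bCOD/d.
Net biomass production P_X = Y_obs × Q·(S₀ − S) = 0.2621 × 1627 = 426.4 kg VSS/d.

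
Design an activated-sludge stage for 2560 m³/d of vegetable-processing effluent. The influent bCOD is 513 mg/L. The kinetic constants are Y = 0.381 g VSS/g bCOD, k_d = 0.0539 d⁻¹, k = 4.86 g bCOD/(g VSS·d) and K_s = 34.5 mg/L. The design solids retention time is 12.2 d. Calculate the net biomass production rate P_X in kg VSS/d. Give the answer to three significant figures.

From the Monod/SRT balance for a CMAS, S = K_s·(1+k_d θ_c)/[θ_c·(Y k − k_d) − 1] = 34.5 × (1 + 0.0539 × 12.2) / [12.2 × (0.381 × 4.86 − 0.0539) − 1] = 57.19 / 20.93 = 2.732 mg/L.
Y_obs = Y / (1 + k_d θ_c) = 0.381 / (1 + 0.0539 × 12.2) = 0.381 / 1.658 = 0.2299.
ΔS = 513 − 2.73 = 510.3 mg/L, so the substrate removal rate is 2560 × 510.3/1000 = 1306 kg bCOD/d.
P_X = Y_obs · Q(S₀ − S) = 0.2299 × 1306 = 300.3 kg VSS/d.

P_X ≈ 300 kg VSS/d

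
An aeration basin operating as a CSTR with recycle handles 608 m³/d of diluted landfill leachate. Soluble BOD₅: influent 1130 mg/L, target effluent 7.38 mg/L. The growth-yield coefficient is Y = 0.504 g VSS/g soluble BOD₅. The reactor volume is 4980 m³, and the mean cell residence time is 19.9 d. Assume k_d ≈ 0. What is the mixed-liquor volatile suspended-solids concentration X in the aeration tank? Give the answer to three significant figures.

X ≈ 1370 mg/L

Without decay, X = Y Q (S₀−S) θ_c / V = 0.504 × 608 × (1130 − 7.38) × 19.9 / 4980 = 1375 mg/L.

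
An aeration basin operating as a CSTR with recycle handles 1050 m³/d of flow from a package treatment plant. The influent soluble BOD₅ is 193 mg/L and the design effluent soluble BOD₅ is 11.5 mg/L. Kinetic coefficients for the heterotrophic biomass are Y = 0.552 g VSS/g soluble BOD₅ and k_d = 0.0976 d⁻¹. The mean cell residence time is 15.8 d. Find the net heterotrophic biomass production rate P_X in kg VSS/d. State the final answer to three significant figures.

Observed yield with endogenous decay: Y_obs = Y / (1 + k_d·θ_c) = 0.552 / (1 + 0.0976 × 15.8) = 0.552 / 2.542 = 0.2171 g VSS/g soluble BOD₅.
Q·(S₀ − S) = 1050 × (193 − 11.5) × 10⁻³ = 190.6 kg/d removed.
Biomass produced: P_X = Y_obs·Q·ΔS = 0.2171 × 190.6 ≈ 41.38 kg VSS/d.

P_X ≈ 41.4 kg VSS/d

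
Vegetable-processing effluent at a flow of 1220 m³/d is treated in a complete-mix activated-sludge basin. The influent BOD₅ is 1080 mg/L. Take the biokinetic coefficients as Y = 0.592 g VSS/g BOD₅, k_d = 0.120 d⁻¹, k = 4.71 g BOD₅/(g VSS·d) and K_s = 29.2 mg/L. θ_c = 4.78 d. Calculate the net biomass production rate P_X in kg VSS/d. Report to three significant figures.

Effluent substrate depends only on kinetics and SRT: S = K_s(1 + k_d θ_c) / [θ_c(Yk − k_d) − 1] = 29.2 × (1 + 0.120 × 4.78) / [4.78 × (0.592 × 4.71 − 0.120) − 1] = 45.95 / 11.75 = 3.909 mg/L.
Observed yield with endogenous decay: Y_obs = Y / (1 + k_d·θ_c) = 0.592 / (1 + 0.120 × 4.78) = 0.592 / 1.574 = 0.3762 g VSS/g BOD₅.
Q·(S₀ − S) = 1220 × (1080 − 3.91) × 10⁻³ = 1313 kg/d removed.
P_X = Y_obs · Q(S₀ − S) = 0.3762 × 1313 = 493.9 kg VSS/d.

P_X ≈ 494 kg VSS/d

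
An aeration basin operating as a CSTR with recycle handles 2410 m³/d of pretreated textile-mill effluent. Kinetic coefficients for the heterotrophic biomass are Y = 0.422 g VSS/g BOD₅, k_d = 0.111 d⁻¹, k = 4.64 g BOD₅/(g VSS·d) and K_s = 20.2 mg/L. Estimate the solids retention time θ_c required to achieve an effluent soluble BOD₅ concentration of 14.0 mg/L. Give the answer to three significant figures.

θ_c ≈ 1.45 d

At the target effluent, Y k S/(K_s+S) = 0.422×4.64×14.0/34.20 = 0.8016 d⁻¹.
Then 1/θ_c = μ − k_d = 0.8016 − 0.111 = 0.6906 d⁻¹, giving θ_c = 1.448 d.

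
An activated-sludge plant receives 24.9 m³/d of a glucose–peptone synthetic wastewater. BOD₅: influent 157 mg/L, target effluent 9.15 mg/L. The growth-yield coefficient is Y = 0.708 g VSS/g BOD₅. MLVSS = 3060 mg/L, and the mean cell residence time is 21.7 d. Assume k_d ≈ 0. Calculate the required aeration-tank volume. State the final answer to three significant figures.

V ≈ 18.5 m³

With k_d = 0 the design equation reduces to V = Y Q (S₀−S) θ_c / X = 0.708 × 24.9 × (157 − 9.15) × 21.7 / 3060 = 18.48 m³.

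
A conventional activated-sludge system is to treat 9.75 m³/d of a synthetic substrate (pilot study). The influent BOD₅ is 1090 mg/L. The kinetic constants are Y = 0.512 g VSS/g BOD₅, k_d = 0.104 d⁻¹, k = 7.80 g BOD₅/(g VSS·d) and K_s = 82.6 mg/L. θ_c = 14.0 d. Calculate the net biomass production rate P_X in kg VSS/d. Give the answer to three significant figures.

P_X ≈ 2.21 kg VSS/d

For a completely mixed reactor with recycle the Lawrence–McCarty relation gives S = K_s·(1 + k_d·θ_c) / [θ_c·(Y·k − k_d) − 1] = 82.6 × (1 + 0.104 × 14.0) / [14.0 × (0.512 × 7.80 − 0.104) − 1] = 202.9 / 53.45 = 3.795 mg/L.
Observed yield with endogenous decay: Y_obs = Y / (1 + k_d·θ_c) = 0.512 / (1 + 0.104 × 14.0) = 0.512 / 2.456 = 0.2085 g VSS/g BOD₅.
Mass of BOD₅ removed per day: Q(S₀ − S) = 9.75 × 1086 g/m³ = 10.59 kg/d.
Biomass produced: P_X = Y_obs·Q·ΔS = 0.2085 × 10.59 ≈ 2.208 kg VSS/d.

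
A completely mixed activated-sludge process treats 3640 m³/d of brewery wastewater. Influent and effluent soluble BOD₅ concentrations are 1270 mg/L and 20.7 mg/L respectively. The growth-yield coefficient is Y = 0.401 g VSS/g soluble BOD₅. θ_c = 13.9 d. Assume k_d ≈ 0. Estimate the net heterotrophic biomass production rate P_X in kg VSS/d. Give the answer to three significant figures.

No decay correction is needed, so Y_obs = Y = 0.401.
Substrate removed = Q·(S₀ − S) = 3640 m³/d × (1270 − 20.7) g/m³ = 4.55×10^6 g/d = 4547 kg/d.
Net biomass production P_X = Y_obs × Q·(S₀ − S) = 0.4010 × 4547 = 1824 kg VSS/d.

P_X ≈ 1820 kg VSS/d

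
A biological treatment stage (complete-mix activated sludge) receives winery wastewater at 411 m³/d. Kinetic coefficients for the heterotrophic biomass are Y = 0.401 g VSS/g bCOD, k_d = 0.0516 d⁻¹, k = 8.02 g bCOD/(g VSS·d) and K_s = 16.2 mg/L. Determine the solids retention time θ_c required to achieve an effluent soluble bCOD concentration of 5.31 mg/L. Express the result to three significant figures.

Specific growth rate at S = 5.31 mg/L: μ = YkS/(K_s+S) = 0.401·8.02·5.31/(16.2+5.31) = 0.7939 d⁻¹.
1/θ_c = 0.7939 − 0.0516 = 0.7423 d⁻¹, so θ_c = 1.347 d.

θ_c ≈ 1.35 d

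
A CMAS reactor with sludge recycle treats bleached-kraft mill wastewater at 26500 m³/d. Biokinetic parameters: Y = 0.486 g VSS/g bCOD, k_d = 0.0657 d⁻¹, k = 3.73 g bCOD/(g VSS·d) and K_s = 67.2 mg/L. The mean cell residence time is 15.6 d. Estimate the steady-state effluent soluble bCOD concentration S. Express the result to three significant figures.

S ≈ 5.18 mg/L

From the Monod/SRT balance for a CMAS, S = K_s·(1+k_d θ_c)/[θ_c·(Y k − k_d) − 1] = 67.2 × (1 + 0.0657 × 15.6) / [15.6 × (0.486 × 3.73 − 0.0657) − 1] = 136.1 / 26.25 = 5.183 mg/L.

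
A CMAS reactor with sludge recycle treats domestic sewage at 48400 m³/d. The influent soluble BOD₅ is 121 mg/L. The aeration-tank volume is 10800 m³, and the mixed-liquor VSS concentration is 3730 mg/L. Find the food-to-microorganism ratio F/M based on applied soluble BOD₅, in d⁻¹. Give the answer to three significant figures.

F/M = Q·S₀ / (V·X) = 48400 × 121 / (10800 × 3730) = 0.1454 g soluble BOD₅·(g VSS·d)⁻¹.

F/M ≈ 0.145 d⁻¹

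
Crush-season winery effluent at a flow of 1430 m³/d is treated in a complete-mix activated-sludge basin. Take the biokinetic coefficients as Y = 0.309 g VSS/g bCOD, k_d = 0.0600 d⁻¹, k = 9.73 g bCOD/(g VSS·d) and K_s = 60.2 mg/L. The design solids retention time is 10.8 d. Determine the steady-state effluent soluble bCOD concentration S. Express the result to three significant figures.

Effluent substrate depends only on kinetics and SRT: S = K_s(1 + k_d θ_c) / [θ_c(Yk − k_d) − 1] = 60.2 × (1 + 0.0600 × 10.8) / [10.8 × (0.309 × 9.73 − 0.0600) − 1] = 99.21 / 30.82 = 3.219 mg/L.

S ≈ 3.22 mg/L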